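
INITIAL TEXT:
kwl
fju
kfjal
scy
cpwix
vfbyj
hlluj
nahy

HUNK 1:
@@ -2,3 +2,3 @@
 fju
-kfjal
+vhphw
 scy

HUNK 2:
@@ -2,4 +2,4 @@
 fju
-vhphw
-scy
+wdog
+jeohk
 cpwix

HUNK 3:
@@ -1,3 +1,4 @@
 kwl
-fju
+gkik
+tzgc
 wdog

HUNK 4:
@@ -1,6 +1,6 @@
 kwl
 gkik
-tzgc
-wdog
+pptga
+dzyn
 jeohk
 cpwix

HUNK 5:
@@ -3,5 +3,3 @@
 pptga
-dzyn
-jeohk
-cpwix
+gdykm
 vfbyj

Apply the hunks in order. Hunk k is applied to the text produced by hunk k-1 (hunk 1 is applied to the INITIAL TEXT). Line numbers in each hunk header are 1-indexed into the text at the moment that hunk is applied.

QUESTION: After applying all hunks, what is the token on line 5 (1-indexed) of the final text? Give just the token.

Hunk 1: at line 2 remove [kfjal] add [vhphw] -> 8 lines: kwl fju vhphw scy cpwix vfbyj hlluj nahy
Hunk 2: at line 2 remove [vhphw,scy] add [wdog,jeohk] -> 8 lines: kwl fju wdog jeohk cpwix vfbyj hlluj nahy
Hunk 3: at line 1 remove [fju] add [gkik,tzgc] -> 9 lines: kwl gkik tzgc wdog jeohk cpwix vfbyj hlluj nahy
Hunk 4: at line 1 remove [tzgc,wdog] add [pptga,dzyn] -> 9 lines: kwl gkik pptga dzyn jeohk cpwix vfbyj hlluj nahy
Hunk 5: at line 3 remove [dzyn,jeohk,cpwix] add [gdykm] -> 7 lines: kwl gkik pptga gdykm vfbyj hlluj nahy
Final line 5: vfbyj

Answer: vfbyj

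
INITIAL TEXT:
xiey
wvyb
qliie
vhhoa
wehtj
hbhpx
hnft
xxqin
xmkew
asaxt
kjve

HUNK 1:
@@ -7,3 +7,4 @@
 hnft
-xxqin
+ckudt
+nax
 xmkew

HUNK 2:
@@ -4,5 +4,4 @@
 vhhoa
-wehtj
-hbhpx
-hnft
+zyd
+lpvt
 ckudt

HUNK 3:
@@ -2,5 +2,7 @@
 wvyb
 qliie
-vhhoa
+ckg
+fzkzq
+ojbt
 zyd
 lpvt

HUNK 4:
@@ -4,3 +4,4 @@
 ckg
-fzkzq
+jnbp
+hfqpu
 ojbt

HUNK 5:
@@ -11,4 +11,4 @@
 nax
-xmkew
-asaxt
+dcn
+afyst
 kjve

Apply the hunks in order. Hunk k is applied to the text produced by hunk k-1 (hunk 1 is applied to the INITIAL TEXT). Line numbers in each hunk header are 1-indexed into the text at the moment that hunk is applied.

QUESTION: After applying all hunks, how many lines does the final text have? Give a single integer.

Hunk 1: at line 7 remove [xxqin] add [ckudt,nax] -> 12 lines: xiey wvyb qliie vhhoa wehtj hbhpx hnft ckudt nax xmkew asaxt kjve
Hunk 2: at line 4 remove [wehtj,hbhpx,hnft] add [zyd,lpvt] -> 11 lines: xiey wvyb qliie vhhoa zyd lpvt ckudt nax xmkew asaxt kjve
Hunk 3: at line 2 remove [vhhoa] add [ckg,fzkzq,ojbt] -> 13 lines: xiey wvyb qliie ckg fzkzq ojbt zyd lpvt ckudt nax xmkew asaxt kjve
Hunk 4: at line 4 remove [fzkzq] add [jnbp,hfqpu] -> 14 lines: xiey wvyb qliie ckg jnbp hfqpu ojbt zyd lpvt ckudt nax xmkew asaxt kjve
Hunk 5: at line 11 remove [xmkew,asaxt] add [dcn,afyst] -> 14 lines: xiey wvyb qliie ckg jnbp hfqpu ojbt zyd lpvt ckudt nax dcn afyst kjve
Final line count: 14

Answer: 14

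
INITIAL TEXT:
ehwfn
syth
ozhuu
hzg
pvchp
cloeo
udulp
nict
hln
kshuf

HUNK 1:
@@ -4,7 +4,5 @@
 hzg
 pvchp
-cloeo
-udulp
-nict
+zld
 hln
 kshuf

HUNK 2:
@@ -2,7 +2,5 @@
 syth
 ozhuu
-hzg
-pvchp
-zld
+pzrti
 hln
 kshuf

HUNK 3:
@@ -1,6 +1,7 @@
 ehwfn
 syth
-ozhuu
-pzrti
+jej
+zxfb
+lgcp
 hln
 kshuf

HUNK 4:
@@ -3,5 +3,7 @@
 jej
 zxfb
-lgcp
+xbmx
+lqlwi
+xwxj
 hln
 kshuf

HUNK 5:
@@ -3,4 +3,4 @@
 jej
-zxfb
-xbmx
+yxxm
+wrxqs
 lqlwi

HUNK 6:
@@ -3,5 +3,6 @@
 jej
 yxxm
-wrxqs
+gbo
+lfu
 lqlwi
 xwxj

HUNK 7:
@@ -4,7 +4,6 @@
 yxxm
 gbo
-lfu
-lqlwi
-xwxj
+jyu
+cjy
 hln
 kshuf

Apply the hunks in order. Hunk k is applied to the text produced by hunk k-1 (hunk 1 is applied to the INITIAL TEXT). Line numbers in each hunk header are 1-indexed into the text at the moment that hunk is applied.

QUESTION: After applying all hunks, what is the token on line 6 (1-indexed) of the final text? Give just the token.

Answer: jyu

Derivation:
Hunk 1: at line 4 remove [cloeo,udulp,nict] add [zld] -> 8 lines: ehwfn syth ozhuu hzg pvchp zld hln kshuf
Hunk 2: at line 2 remove [hzg,pvchp,zld] add [pzrti] -> 6 lines: ehwfn syth ozhuu pzrti hln kshuf
Hunk 3: at line 1 remove [ozhuu,pzrti] add [jej,zxfb,lgcp] -> 7 lines: ehwfn syth jej zxfb lgcp hln kshuf
Hunk 4: at line 3 remove [lgcp] add [xbmx,lqlwi,xwxj] -> 9 lines: ehwfn syth jej zxfb xbmx lqlwi xwxj hln kshuf
Hunk 5: at line 3 remove [zxfb,xbmx] add [yxxm,wrxqs] -> 9 lines: ehwfn syth jej yxxm wrxqs lqlwi xwxj hln kshuf
Hunk 6: at line 3 remove [wrxqs] add [gbo,lfu] -> 10 lines: ehwfn syth jej yxxm gbo lfu lqlwi xwxj hln kshuf
Hunk 7: at line 4 remove [lfu,lqlwi,xwxj] add [jyu,cjy] -> 9 lines: ehwfn syth jej yxxm gbo jyu cjy hln kshuf
Final line 6: jyu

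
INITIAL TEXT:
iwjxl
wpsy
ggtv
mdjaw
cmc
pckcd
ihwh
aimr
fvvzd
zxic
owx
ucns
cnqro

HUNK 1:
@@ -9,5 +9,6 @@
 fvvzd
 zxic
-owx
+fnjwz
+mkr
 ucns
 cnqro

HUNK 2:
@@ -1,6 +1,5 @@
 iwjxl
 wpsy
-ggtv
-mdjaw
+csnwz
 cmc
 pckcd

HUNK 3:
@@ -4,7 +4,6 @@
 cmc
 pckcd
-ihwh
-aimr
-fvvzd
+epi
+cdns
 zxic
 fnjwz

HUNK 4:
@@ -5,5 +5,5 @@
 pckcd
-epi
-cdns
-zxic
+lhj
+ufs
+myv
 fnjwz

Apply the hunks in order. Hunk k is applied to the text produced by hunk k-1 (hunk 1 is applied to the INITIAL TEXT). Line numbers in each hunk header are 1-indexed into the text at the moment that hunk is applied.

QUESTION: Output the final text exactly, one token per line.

Answer: iwjxl
wpsy
csnwz
cmc
pckcd
lhj
ufs
myv
fnjwz
mkr
ucns
cnqro

Derivation:
Hunk 1: at line 9 remove [owx] add [fnjwz,mkr] -> 14 lines: iwjxl wpsy ggtv mdjaw cmc pckcd ihwh aimr fvvzd zxic fnjwz mkr ucns cnqro
Hunk 2: at line 1 remove [ggtv,mdjaw] add [csnwz] -> 13 lines: iwjxl wpsy csnwz cmc pckcd ihwh aimr fvvzd zxic fnjwz mkr ucns cnqro
Hunk 3: at line 4 remove [ihwh,aimr,fvvzd] add [epi,cdns] -> 12 lines: iwjxl wpsy csnwz cmc pckcd epi cdns zxic fnjwz mkr ucns cnqro
Hunk 4: at line 5 remove [epi,cdns,zxic] add [lhj,ufs,myv] -> 12 lines: iwjxl wpsy csnwz cmc pckcd lhj ufs myv fnjwz mkr ucns cnqro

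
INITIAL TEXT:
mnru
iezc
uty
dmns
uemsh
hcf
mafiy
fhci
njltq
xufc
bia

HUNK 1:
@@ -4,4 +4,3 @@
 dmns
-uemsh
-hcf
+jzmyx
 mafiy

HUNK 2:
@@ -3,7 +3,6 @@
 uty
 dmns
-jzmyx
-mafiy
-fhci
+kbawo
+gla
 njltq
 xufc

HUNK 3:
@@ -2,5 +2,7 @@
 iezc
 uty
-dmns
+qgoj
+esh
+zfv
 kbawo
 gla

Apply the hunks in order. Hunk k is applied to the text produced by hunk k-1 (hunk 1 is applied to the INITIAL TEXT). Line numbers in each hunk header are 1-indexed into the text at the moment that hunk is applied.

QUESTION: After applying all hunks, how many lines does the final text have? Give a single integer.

Answer: 11

Derivation:
Hunk 1: at line 4 remove [uemsh,hcf] add [jzmyx] -> 10 lines: mnru iezc uty dmns jzmyx mafiy fhci njltq xufc bia
Hunk 2: at line 3 remove [jzmyx,mafiy,fhci] add [kbawo,gla] -> 9 lines: mnru iezc uty dmns kbawo gla njltq xufc bia
Hunk 3: at line 2 remove [dmns] add [qgoj,esh,zfv] -> 11 lines: mnru iezc uty qgoj esh zfv kbawo gla njltq xufc bia
Final line count: 11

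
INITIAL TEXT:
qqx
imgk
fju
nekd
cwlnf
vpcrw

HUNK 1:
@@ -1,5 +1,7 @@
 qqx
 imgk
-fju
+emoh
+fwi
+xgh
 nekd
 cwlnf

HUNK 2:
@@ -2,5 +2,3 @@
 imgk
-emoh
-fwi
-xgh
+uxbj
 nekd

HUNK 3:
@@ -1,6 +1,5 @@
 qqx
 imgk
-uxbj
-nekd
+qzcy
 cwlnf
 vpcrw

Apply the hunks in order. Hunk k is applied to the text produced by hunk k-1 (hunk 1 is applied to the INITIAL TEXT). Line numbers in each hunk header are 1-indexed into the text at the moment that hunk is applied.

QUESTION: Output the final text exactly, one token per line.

Hunk 1: at line 1 remove [fju] add [emoh,fwi,xgh] -> 8 lines: qqx imgk emoh fwi xgh nekd cwlnf vpcrw
Hunk 2: at line 2 remove [emoh,fwi,xgh] add [uxbj] -> 6 lines: qqx imgk uxbj nekd cwlnf vpcrw
Hunk 3: at line 1 remove [uxbj,nekd] add [qzcy] -> 5 lines: qqx imgk qzcy cwlnf vpcrw

Answer: qqx
imgk
qzcy
cwlnf
vpcrw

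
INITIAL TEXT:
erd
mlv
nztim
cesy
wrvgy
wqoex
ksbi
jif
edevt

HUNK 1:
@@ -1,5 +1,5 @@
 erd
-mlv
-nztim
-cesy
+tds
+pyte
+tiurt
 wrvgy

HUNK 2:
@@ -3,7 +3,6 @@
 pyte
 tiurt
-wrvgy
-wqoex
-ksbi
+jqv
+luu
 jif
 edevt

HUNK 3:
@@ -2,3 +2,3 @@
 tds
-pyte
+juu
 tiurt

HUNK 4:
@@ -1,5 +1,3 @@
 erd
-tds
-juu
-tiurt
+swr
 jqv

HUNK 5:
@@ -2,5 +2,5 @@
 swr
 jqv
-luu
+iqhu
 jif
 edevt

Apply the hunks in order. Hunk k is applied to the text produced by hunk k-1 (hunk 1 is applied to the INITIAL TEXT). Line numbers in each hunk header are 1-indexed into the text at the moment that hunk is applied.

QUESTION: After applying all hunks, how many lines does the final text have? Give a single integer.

Hunk 1: at line 1 remove [mlv,nztim,cesy] add [tds,pyte,tiurt] -> 9 lines: erd tds pyte tiurt wrvgy wqoex ksbi jif edevt
Hunk 2: at line 3 remove [wrvgy,wqoex,ksbi] add [jqv,luu] -> 8 lines: erd tds pyte tiurt jqv luu jif edevt
Hunk 3: at line 2 remove [pyte] add [juu] -> 8 lines: erd tds juu tiurt jqv luu jif edevt
Hunk 4: at line 1 remove [tds,juu,tiurt] add [swr] -> 6 lines: erd swr jqv luu jif edevt
Hunk 5: at line 2 remove [luu] add [iqhu] -> 6 lines: erd swr jqv iqhu jif edevt
Final line count: 6

Answer: 6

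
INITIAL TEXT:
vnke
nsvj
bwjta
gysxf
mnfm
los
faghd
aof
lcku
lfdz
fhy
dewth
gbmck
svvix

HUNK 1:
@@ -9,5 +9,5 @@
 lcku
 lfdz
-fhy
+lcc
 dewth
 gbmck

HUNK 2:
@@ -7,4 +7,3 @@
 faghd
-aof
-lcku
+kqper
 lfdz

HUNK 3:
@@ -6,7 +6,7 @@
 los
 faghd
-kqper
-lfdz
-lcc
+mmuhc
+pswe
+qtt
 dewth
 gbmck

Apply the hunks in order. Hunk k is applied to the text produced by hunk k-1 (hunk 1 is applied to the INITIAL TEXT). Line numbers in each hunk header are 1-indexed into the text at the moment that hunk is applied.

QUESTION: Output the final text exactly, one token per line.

Answer: vnke
nsvj
bwjta
gysxf
mnfm
los
faghd
mmuhc
pswe
qtt
dewth
gbmck
svvix

Derivation:
Hunk 1: at line 9 remove [fhy] add [lcc] -> 14 lines: vnke nsvj bwjta gysxf mnfm los faghd aof lcku lfdz lcc dewth gbmck svvix
Hunk 2: at line 7 remove [aof,lcku] add [kqper] -> 13 lines: vnke nsvj bwjta gysxf mnfm los faghd kqper lfdz lcc dewth gbmck svvix
Hunk 3: at line 6 remove [kqper,lfdz,lcc] add [mmuhc,pswe,qtt] -> 13 lines: vnke nsvj bwjta gysxf mnfm los faghd mmuhc pswe qtt dewth gbmck svvix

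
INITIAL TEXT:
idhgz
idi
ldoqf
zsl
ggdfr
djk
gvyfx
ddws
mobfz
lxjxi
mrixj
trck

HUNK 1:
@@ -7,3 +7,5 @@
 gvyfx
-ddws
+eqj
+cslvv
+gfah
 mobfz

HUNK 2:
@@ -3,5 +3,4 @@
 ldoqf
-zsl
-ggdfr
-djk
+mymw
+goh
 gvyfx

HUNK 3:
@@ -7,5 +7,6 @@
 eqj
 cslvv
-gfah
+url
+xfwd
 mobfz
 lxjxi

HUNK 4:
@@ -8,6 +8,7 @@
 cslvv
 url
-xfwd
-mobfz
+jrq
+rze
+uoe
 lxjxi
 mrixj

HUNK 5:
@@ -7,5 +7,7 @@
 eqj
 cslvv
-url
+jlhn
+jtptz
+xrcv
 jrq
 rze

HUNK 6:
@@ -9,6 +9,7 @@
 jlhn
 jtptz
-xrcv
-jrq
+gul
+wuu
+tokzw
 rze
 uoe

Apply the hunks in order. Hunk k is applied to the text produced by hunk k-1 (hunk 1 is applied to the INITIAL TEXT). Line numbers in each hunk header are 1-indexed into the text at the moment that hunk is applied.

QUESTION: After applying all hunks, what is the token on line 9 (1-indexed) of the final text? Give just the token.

Hunk 1: at line 7 remove [ddws] add [eqj,cslvv,gfah] -> 14 lines: idhgz idi ldoqf zsl ggdfr djk gvyfx eqj cslvv gfah mobfz lxjxi mrixj trck
Hunk 2: at line 3 remove [zsl,ggdfr,djk] add [mymw,goh] -> 13 lines: idhgz idi ldoqf mymw goh gvyfx eqj cslvv gfah mobfz lxjxi mrixj trck
Hunk 3: at line 7 remove [gfah] add [url,xfwd] -> 14 lines: idhgz idi ldoqf mymw goh gvyfx eqj cslvv url xfwd mobfz lxjxi mrixj trck
Hunk 4: at line 8 remove [xfwd,mobfz] add [jrq,rze,uoe] -> 15 lines: idhgz idi ldoqf mymw goh gvyfx eqj cslvv url jrq rze uoe lxjxi mrixj trck
Hunk 5: at line 7 remove [url] add [jlhn,jtptz,xrcv] -> 17 lines: idhgz idi ldoqf mymw goh gvyfx eqj cslvv jlhn jtptz xrcv jrq rze uoe lxjxi mrixj trck
Hunk 6: at line 9 remove [xrcv,jrq] add [gul,wuu,tokzw] -> 18 lines: idhgz idi ldoqf mymw goh gvyfx eqj cslvv jlhn jtptz gul wuu tokzw rze uoe lxjxi mrixj trck
Final line 9: jlhn

Answer: jlhn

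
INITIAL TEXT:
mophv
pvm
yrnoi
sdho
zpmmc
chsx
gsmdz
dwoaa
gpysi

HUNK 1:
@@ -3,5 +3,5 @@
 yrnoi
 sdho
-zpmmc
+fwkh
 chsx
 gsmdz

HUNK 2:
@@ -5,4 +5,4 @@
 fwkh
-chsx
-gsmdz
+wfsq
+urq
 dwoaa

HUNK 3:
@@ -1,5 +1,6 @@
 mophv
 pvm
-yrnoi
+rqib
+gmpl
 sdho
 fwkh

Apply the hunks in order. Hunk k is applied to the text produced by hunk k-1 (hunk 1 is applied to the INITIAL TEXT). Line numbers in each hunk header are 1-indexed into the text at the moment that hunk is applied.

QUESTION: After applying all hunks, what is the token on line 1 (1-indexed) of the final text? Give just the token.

Answer: mophv

Derivation:
Hunk 1: at line 3 remove [zpmmc] add [fwkh] -> 9 lines: mophv pvm yrnoi sdho fwkh chsx gsmdz dwoaa gpysi
Hunk 2: at line 5 remove [chsx,gsmdz] add [wfsq,urq] -> 9 lines: mophv pvm yrnoi sdho fwkh wfsq urq dwoaa gpysi
Hunk 3: at line 1 remove [yrnoi] add [rqib,gmpl] -> 10 lines: mophv pvm rqib gmpl sdho fwkh wfsq urq dwoaa gpysi
Final line 1: mophv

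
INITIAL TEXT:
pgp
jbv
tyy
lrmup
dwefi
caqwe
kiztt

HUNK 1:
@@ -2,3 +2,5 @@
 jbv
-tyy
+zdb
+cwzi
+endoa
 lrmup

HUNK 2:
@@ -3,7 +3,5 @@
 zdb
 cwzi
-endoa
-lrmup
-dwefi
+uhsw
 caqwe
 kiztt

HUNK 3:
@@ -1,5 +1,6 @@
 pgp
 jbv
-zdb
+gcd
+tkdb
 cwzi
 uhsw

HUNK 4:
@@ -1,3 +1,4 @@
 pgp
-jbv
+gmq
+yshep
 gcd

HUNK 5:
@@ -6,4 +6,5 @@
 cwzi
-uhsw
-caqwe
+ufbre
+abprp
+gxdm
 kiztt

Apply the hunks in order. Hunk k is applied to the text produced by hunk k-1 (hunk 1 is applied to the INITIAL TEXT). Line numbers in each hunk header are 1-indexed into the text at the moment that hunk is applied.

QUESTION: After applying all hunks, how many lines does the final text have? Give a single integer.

Answer: 10

Derivation:
Hunk 1: at line 2 remove [tyy] add [zdb,cwzi,endoa] -> 9 lines: pgp jbv zdb cwzi endoa lrmup dwefi caqwe kiztt
Hunk 2: at line 3 remove [endoa,lrmup,dwefi] add [uhsw] -> 7 lines: pgp jbv zdb cwzi uhsw caqwe kiztt
Hunk 3: at line 1 remove [zdb] add [gcd,tkdb] -> 8 lines: pgp jbv gcd tkdb cwzi uhsw caqwe kiztt
Hunk 4: at line 1 remove [jbv] add [gmq,yshep] -> 9 lines: pgp gmq yshep gcd tkdb cwzi uhsw caqwe kiztt
Hunk 5: at line 6 remove [uhsw,caqwe] add [ufbre,abprp,gxdm] -> 10 lines: pgp gmq yshep gcd tkdb cwzi ufbre abprp gxdm kiztt
Final line count: 10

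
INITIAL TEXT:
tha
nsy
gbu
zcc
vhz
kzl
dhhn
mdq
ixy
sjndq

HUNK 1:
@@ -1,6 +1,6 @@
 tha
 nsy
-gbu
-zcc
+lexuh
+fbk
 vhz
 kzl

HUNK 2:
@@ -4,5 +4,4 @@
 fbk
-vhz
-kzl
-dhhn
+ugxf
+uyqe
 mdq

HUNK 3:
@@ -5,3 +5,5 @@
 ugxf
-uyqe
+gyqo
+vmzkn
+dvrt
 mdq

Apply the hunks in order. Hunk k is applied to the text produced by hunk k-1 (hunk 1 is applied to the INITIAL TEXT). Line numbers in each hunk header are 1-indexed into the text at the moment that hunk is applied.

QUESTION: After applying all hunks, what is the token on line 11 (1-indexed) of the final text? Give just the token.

Answer: sjndq

Derivation:
Hunk 1: at line 1 remove [gbu,zcc] add [lexuh,fbk] -> 10 lines: tha nsy lexuh fbk vhz kzl dhhn mdq ixy sjndq
Hunk 2: at line 4 remove [vhz,kzl,dhhn] add [ugxf,uyqe] -> 9 lines: tha nsy lexuh fbk ugxf uyqe mdq ixy sjndq
Hunk 3: at line 5 remove [uyqe] add [gyqo,vmzkn,dvrt] -> 11 lines: tha nsy lexuh fbk ugxf gyqo vmzkn dvrt mdq ixy sjndq
Final line 11: sjndq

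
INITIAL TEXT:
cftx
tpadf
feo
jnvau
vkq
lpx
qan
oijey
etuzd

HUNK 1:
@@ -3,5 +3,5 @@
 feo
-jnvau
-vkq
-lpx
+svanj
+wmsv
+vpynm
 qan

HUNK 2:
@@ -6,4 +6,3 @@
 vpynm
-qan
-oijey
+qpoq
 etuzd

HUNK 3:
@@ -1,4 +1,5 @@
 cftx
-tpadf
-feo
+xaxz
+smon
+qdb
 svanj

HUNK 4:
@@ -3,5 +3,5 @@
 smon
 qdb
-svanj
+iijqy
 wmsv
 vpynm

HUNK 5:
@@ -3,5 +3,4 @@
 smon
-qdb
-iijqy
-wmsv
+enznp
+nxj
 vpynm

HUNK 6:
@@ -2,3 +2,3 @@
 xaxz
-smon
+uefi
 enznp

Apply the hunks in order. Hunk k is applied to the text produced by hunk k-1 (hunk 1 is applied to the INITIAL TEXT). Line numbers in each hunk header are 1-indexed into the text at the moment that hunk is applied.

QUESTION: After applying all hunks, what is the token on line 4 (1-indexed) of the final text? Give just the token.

Answer: enznp

Derivation:
Hunk 1: at line 3 remove [jnvau,vkq,lpx] add [svanj,wmsv,vpynm] -> 9 lines: cftx tpadf feo svanj wmsv vpynm qan oijey etuzd
Hunk 2: at line 6 remove [qan,oijey] add [qpoq] -> 8 lines: cftx tpadf feo svanj wmsv vpynm qpoq etuzd
Hunk 3: at line 1 remove [tpadf,feo] add [xaxz,smon,qdb] -> 9 lines: cftx xaxz smon qdb svanj wmsv vpynm qpoq etuzd
Hunk 4: at line 3 remove [svanj] add [iijqy] -> 9 lines: cftx xaxz smon qdb iijqy wmsv vpynm qpoq etuzd
Hunk 5: at line 3 remove [qdb,iijqy,wmsv] add [enznp,nxj] -> 8 lines: cftx xaxz smon enznp nxj vpynm qpoq etuzd
Hunk 6: at line 2 remove [smon] add [uefi] -> 8 lines: cftx xaxz uefi enznp nxj vpynm qpoq etuzd
Final line 4: enznp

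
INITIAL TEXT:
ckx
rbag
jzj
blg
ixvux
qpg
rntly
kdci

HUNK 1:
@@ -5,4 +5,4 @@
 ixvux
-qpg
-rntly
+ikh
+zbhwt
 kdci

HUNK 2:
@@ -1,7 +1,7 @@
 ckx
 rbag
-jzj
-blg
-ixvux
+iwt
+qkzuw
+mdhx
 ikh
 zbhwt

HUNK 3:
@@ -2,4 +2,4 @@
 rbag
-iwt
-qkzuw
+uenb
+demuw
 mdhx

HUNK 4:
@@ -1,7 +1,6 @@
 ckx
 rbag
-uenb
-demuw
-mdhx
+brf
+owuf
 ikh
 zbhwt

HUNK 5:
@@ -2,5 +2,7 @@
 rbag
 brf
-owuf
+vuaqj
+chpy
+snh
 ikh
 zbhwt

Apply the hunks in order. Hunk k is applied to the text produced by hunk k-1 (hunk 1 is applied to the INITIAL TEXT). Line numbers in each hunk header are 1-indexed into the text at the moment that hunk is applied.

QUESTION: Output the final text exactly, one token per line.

Hunk 1: at line 5 remove [qpg,rntly] add [ikh,zbhwt] -> 8 lines: ckx rbag jzj blg ixvux ikh zbhwt kdci
Hunk 2: at line 1 remove [jzj,blg,ixvux] add [iwt,qkzuw,mdhx] -> 8 lines: ckx rbag iwt qkzuw mdhx ikh zbhwt kdci
Hunk 3: at line 2 remove [iwt,qkzuw] add [uenb,demuw] -> 8 lines: ckx rbag uenb demuw mdhx ikh zbhwt kdci
Hunk 4: at line 1 remove [uenb,demuw,mdhx] add [brf,owuf] -> 7 lines: ckx rbag brf owuf ikh zbhwt kdci
Hunk 5: at line 2 remove [owuf] add [vuaqj,chpy,snh] -> 9 lines: ckx rbag brf vuaqj chpy snh ikh zbhwt kdci

Answer: ckx
rbag
brf
vuaqj
chpy
snh
ikh
zbhwt
kdci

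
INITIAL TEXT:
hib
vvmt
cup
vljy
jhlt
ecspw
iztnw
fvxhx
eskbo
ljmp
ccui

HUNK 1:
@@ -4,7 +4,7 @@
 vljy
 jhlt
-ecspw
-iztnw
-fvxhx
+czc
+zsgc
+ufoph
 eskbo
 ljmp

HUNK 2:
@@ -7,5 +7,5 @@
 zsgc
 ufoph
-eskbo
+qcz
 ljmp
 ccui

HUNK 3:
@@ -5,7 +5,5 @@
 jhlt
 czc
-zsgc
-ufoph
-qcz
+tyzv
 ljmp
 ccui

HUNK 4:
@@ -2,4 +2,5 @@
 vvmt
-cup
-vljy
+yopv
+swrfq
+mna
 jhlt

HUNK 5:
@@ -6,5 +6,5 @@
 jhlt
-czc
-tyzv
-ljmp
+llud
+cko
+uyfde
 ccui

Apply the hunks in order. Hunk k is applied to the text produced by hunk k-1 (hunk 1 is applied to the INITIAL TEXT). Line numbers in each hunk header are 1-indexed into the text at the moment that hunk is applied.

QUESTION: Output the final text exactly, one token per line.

Answer: hib
vvmt
yopv
swrfq
mna
jhlt
llud
cko
uyfde
ccui

Derivation:
Hunk 1: at line 4 remove [ecspw,iztnw,fvxhx] add [czc,zsgc,ufoph] -> 11 lines: hib vvmt cup vljy jhlt czc zsgc ufoph eskbo ljmp ccui
Hunk 2: at line 7 remove [eskbo] add [qcz] -> 11 lines: hib vvmt cup vljy jhlt czc zsgc ufoph qcz ljmp ccui
Hunk 3: at line 5 remove [zsgc,ufoph,qcz] add [tyzv] -> 9 lines: hib vvmt cup vljy jhlt czc tyzv ljmp ccui
Hunk 4: at line 2 remove [cup,vljy] add [yopv,swrfq,mna] -> 10 lines: hib vvmt yopv swrfq mna jhlt czc tyzv ljmp ccui
Hunk 5: at line 6 remove [czc,tyzv,ljmp] add [llud,cko,uyfde] -> 10 lines: hib vvmt yopv swrfq mna jhlt llud cko uyfde ccui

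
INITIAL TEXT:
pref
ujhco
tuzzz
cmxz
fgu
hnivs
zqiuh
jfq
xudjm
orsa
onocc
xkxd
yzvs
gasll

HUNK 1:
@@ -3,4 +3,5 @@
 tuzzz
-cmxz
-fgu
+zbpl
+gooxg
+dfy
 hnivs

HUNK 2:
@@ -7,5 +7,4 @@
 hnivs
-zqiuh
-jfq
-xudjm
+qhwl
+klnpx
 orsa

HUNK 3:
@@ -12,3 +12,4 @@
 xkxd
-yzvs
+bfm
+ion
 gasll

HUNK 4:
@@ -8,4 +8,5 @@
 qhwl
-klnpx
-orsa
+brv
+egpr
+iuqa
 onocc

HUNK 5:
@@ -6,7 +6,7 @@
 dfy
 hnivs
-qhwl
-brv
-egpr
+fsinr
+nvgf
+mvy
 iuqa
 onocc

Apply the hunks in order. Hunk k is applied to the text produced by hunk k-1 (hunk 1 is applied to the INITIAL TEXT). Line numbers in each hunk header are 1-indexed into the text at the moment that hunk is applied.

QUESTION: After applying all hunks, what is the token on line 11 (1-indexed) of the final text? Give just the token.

Hunk 1: at line 3 remove [cmxz,fgu] add [zbpl,gooxg,dfy] -> 15 lines: pref ujhco tuzzz zbpl gooxg dfy hnivs zqiuh jfq xudjm orsa onocc xkxd yzvs gasll
Hunk 2: at line 7 remove [zqiuh,jfq,xudjm] add [qhwl,klnpx] -> 14 lines: pref ujhco tuzzz zbpl gooxg dfy hnivs qhwl klnpx orsa onocc xkxd yzvs gasll
Hunk 3: at line 12 remove [yzvs] add [bfm,ion] -> 15 lines: pref ujhco tuzzz zbpl gooxg dfy hnivs qhwl klnpx orsa onocc xkxd bfm ion gasll
Hunk 4: at line 8 remove [klnpx,orsa] add [brv,egpr,iuqa] -> 16 lines: pref ujhco tuzzz zbpl gooxg dfy hnivs qhwl brv egpr iuqa onocc xkxd bfm ion gasll
Hunk 5: at line 6 remove [qhwl,brv,egpr] add [fsinr,nvgf,mvy] -> 16 lines: pref ujhco tuzzz zbpl gooxg dfy hnivs fsinr nvgf mvy iuqa onocc xkxd bfm ion gasll
Final line 11: iuqa

Answer: iuqa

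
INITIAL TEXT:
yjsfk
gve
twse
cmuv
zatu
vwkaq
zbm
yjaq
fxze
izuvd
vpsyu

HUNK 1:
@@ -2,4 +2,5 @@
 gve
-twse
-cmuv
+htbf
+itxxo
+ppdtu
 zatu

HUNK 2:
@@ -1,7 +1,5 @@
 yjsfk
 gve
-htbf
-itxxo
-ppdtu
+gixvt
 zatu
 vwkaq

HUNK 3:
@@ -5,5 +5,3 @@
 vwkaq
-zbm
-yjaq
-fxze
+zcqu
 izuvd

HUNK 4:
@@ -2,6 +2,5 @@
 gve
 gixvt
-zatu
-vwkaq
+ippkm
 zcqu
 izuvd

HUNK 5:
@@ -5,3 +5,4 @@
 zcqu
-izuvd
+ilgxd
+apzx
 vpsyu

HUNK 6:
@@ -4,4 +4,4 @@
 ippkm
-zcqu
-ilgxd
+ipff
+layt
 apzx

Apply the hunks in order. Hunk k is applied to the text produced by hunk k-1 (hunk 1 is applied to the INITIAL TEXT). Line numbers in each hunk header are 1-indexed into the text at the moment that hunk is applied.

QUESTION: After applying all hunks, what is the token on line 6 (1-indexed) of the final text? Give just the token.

Hunk 1: at line 2 remove [twse,cmuv] add [htbf,itxxo,ppdtu] -> 12 lines: yjsfk gve htbf itxxo ppdtu zatu vwkaq zbm yjaq fxze izuvd vpsyu
Hunk 2: at line 1 remove [htbf,itxxo,ppdtu] add [gixvt] -> 10 lines: yjsfk gve gixvt zatu vwkaq zbm yjaq fxze izuvd vpsyu
Hunk 3: at line 5 remove [zbm,yjaq,fxze] add [zcqu] -> 8 lines: yjsfk gve gixvt zatu vwkaq zcqu izuvd vpsyu
Hunk 4: at line 2 remove [zatu,vwkaq] add [ippkm] -> 7 lines: yjsfk gve gixvt ippkm zcqu izuvd vpsyu
Hunk 5: at line 5 remove [izuvd] add [ilgxd,apzx] -> 8 lines: yjsfk gve gixvt ippkm zcqu ilgxd apzx vpsyu
Hunk 6: at line 4 remove [zcqu,ilgxd] add [ipff,layt] -> 8 lines: yjsfk gve gixvt ippkm ipff layt apzx vpsyu
Final line 6: layt

Answer: layt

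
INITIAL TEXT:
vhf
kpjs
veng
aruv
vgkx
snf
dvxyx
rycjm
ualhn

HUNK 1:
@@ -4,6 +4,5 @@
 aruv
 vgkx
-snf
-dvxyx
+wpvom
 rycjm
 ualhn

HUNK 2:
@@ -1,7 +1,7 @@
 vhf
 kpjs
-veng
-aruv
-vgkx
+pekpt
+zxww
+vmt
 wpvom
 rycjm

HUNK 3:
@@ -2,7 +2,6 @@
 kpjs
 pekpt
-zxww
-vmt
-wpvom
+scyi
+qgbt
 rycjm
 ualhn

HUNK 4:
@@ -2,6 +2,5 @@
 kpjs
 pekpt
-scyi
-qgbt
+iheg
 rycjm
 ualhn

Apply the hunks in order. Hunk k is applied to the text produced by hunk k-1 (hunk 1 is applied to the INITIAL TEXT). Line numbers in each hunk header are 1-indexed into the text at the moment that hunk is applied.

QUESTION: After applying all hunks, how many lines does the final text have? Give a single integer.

Answer: 6

Derivation:
Hunk 1: at line 4 remove [snf,dvxyx] add [wpvom] -> 8 lines: vhf kpjs veng aruv vgkx wpvom rycjm ualhn
Hunk 2: at line 1 remove [veng,aruv,vgkx] add [pekpt,zxww,vmt] -> 8 lines: vhf kpjs pekpt zxww vmt wpvom rycjm ualhn
Hunk 3: at line 2 remove [zxww,vmt,wpvom] add [scyi,qgbt] -> 7 lines: vhf kpjs pekpt scyi qgbt rycjm ualhn
Hunk 4: at line 2 remove [scyi,qgbt] add [iheg] -> 6 lines: vhf kpjs pekpt iheg rycjm ualhn
Final line count: 6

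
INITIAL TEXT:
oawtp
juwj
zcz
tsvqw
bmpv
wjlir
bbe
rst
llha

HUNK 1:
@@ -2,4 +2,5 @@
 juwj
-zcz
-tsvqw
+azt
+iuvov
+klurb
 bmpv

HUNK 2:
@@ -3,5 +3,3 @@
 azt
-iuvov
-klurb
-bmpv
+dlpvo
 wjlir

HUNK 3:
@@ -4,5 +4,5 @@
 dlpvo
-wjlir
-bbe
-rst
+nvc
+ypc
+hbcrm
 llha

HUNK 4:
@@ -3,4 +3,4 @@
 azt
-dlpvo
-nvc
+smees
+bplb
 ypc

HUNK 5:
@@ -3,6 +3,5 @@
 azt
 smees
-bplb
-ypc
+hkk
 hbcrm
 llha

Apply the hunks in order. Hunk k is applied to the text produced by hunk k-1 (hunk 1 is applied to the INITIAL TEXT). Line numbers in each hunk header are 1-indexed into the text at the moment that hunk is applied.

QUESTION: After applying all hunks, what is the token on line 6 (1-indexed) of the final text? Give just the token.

Hunk 1: at line 2 remove [zcz,tsvqw] add [azt,iuvov,klurb] -> 10 lines: oawtp juwj azt iuvov klurb bmpv wjlir bbe rst llha
Hunk 2: at line 3 remove [iuvov,klurb,bmpv] add [dlpvo] -> 8 lines: oawtp juwj azt dlpvo wjlir bbe rst llha
Hunk 3: at line 4 remove [wjlir,bbe,rst] add [nvc,ypc,hbcrm] -> 8 lines: oawtp juwj azt dlpvo nvc ypc hbcrm llha
Hunk 4: at line 3 remove [dlpvo,nvc] add [smees,bplb] -> 8 lines: oawtp juwj azt smees bplb ypc hbcrm llha
Hunk 5: at line 3 remove [bplb,ypc] add [hkk] -> 7 lines: oawtp juwj azt smees hkk hbcrm llha
Final line 6: hbcrm

Answer: hbcrm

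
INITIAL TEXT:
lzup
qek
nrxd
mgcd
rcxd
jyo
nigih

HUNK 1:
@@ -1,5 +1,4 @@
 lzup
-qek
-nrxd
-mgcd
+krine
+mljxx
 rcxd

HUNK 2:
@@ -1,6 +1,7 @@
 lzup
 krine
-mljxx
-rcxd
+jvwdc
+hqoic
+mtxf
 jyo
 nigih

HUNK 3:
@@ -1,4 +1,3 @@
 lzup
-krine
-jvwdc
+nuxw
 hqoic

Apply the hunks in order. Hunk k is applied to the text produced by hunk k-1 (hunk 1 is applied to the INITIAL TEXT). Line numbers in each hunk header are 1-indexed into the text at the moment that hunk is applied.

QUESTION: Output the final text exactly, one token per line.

Answer: lzup
nuxw
hqoic
mtxf
jyo
nigih

Derivation:
Hunk 1: at line 1 remove [qek,nrxd,mgcd] add [krine,mljxx] -> 6 lines: lzup krine mljxx rcxd jyo nigih
Hunk 2: at line 1 remove [mljxx,rcxd] add [jvwdc,hqoic,mtxf] -> 7 lines: lzup krine jvwdc hqoic mtxf jyo nigih
Hunk 3: at line 1 remove [krine,jvwdc] add [nuxw] -> 6 lines: lzup nuxw hqoic mtxf jyo nigih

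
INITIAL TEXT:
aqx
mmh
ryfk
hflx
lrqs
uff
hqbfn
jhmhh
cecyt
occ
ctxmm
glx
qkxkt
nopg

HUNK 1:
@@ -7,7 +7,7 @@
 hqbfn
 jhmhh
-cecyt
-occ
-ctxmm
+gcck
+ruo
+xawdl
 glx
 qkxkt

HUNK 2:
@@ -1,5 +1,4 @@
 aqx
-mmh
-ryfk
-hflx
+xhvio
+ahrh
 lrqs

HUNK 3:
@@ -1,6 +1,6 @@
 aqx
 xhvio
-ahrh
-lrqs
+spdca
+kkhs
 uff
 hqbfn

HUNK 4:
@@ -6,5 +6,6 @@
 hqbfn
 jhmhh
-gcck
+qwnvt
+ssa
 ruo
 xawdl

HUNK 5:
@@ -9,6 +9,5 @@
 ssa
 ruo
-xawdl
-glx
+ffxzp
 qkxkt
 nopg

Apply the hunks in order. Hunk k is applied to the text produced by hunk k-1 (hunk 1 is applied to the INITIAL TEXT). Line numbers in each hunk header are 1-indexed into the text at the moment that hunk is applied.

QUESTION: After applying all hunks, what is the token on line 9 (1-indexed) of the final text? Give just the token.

Answer: ssa

Derivation:
Hunk 1: at line 7 remove [cecyt,occ,ctxmm] add [gcck,ruo,xawdl] -> 14 lines: aqx mmh ryfk hflx lrqs uff hqbfn jhmhh gcck ruo xawdl glx qkxkt nopg
Hunk 2: at line 1 remove [mmh,ryfk,hflx] add [xhvio,ahrh] -> 13 lines: aqx xhvio ahrh lrqs uff hqbfn jhmhh gcck ruo xawdl glx qkxkt nopg
Hunk 3: at line 1 remove [ahrh,lrqs] add [spdca,kkhs] -> 13 lines: aqx xhvio spdca kkhs uff hqbfn jhmhh gcck ruo xawdl glx qkxkt nopg
Hunk 4: at line 6 remove [gcck] add [qwnvt,ssa] -> 14 lines: aqx xhvio spdca kkhs uff hqbfn jhmhh qwnvt ssa ruo xawdl glx qkxkt nopg
Hunk 5: at line 9 remove [xawdl,glx] add [ffxzp] -> 13 lines: aqx xhvio spdca kkhs uff hqbfn jhmhh qwnvt ssa ruo ffxzp qkxkt nopg
Final line 9: ssa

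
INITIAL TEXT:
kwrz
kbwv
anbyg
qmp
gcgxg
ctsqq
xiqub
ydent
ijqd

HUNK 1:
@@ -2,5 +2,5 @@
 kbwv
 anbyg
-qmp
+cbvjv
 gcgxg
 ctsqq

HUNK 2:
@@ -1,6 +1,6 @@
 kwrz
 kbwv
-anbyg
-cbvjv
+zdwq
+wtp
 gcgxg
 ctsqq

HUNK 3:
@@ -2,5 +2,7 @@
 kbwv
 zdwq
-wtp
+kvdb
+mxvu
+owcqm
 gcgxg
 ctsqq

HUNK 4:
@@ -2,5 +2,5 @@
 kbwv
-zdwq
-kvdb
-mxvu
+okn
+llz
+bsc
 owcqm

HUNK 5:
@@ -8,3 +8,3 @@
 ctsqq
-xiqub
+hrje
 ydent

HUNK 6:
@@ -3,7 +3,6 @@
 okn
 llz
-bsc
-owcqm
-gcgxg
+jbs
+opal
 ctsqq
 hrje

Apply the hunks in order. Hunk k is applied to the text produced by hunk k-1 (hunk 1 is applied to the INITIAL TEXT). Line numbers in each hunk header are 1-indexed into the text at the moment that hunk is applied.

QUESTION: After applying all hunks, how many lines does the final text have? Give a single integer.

Hunk 1: at line 2 remove [qmp] add [cbvjv] -> 9 lines: kwrz kbwv anbyg cbvjv gcgxg ctsqq xiqub ydent ijqd
Hunk 2: at line 1 remove [anbyg,cbvjv] add [zdwq,wtp] -> 9 lines: kwrz kbwv zdwq wtp gcgxg ctsqq xiqub ydent ijqd
Hunk 3: at line 2 remove [wtp] add [kvdb,mxvu,owcqm] -> 11 lines: kwrz kbwv zdwq kvdb mxvu owcqm gcgxg ctsqq xiqub ydent ijqd
Hunk 4: at line 2 remove [zdwq,kvdb,mxvu] add [okn,llz,bsc] -> 11 lines: kwrz kbwv okn llz bsc owcqm gcgxg ctsqq xiqub ydent ijqd
Hunk 5: at line 8 remove [xiqub] add [hrje] -> 11 lines: kwrz kbwv okn llz bsc owcqm gcgxg ctsqq hrje ydent ijqd
Hunk 6: at line 3 remove [bsc,owcqm,gcgxg] add [jbs,opal] -> 10 lines: kwrz kbwv okn llz jbs opal ctsqq hrje ydent ijqd
Final line count: 10

Answer: 10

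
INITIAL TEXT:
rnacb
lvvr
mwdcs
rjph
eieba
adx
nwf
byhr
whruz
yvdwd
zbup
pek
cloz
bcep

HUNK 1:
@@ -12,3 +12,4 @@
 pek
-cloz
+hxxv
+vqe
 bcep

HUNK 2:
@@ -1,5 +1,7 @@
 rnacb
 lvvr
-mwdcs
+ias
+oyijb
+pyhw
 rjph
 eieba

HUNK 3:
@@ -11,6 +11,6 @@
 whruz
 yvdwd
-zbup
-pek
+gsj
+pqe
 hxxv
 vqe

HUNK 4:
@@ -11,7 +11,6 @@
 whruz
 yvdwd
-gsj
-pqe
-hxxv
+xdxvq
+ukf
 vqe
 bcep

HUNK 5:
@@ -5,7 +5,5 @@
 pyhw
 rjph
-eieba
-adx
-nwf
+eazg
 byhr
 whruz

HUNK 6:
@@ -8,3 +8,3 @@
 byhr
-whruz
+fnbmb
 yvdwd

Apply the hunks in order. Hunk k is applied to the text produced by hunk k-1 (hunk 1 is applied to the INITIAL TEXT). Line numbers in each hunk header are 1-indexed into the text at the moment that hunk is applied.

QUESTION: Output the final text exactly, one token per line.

Answer: rnacb
lvvr
ias
oyijb
pyhw
rjph
eazg
byhr
fnbmb
yvdwd
xdxvq
ukf
vqe
bcep

Derivation:
Hunk 1: at line 12 remove [cloz] add [hxxv,vqe] -> 15 lines: rnacb lvvr mwdcs rjph eieba adx nwf byhr whruz yvdwd zbup pek hxxv vqe bcep
Hunk 2: at line 1 remove [mwdcs] add [ias,oyijb,pyhw] -> 17 lines: rnacb lvvr ias oyijb pyhw rjph eieba adx nwf byhr whruz yvdwd zbup pek hxxv vqe bcep
Hunk 3: at line 11 remove [zbup,pek] add [gsj,pqe] -> 17 lines: rnacb lvvr ias oyijb pyhw rjph eieba adx nwf byhr whruz yvdwd gsj pqe hxxv vqe bcep
Hunk 4: at line 11 remove [gsj,pqe,hxxv] add [xdxvq,ukf] -> 16 lines: rnacb lvvr ias oyijb pyhw rjph eieba adx nwf byhr whruz yvdwd xdxvq ukf vqe bcep
Hunk 5: at line 5 remove [eieba,adx,nwf] add [eazg] -> 14 lines: rnacb lvvr ias oyijb pyhw rjph eazg byhr whruz yvdwd xdxvq ukf vqe bcep
Hunk 6: at line 8 remove [whruz] add [fnbmb] -> 14 lines: rnacb lvvr ias oyijb pyhw rjph eazg byhr fnbmb yvdwd xdxvq ukf vqe bcep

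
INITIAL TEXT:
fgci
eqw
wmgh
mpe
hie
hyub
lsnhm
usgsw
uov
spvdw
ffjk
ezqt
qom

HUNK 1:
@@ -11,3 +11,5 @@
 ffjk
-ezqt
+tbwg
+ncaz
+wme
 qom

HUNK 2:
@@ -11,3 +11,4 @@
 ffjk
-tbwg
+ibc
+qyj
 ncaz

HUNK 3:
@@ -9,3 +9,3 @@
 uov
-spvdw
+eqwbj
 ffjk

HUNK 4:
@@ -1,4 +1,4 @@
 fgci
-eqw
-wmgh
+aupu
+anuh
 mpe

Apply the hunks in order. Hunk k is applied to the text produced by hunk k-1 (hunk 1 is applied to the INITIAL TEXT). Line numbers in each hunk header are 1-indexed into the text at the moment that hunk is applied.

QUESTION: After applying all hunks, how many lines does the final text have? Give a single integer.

Answer: 16

Derivation:
Hunk 1: at line 11 remove [ezqt] add [tbwg,ncaz,wme] -> 15 lines: fgci eqw wmgh mpe hie hyub lsnhm usgsw uov spvdw ffjk tbwg ncaz wme qom
Hunk 2: at line 11 remove [tbwg] add [ibc,qyj] -> 16 lines: fgci eqw wmgh mpe hie hyub lsnhm usgsw uov spvdw ffjk ibc qyj ncaz wme qom
Hunk 3: at line 9 remove [spvdw] add [eqwbj] -> 16 lines: fgci eqw wmgh mpe hie hyub lsnhm usgsw uov eqwbj ffjk ibc qyj ncaz wme qom
Hunk 4: at line 1 remove [eqw,wmgh] add [aupu,anuh] -> 16 lines: fgci aupu anuh mpe hie hyub lsnhm usgsw uov eqwbj ffjk ibc qyj ncaz wme qom
Final line count: 16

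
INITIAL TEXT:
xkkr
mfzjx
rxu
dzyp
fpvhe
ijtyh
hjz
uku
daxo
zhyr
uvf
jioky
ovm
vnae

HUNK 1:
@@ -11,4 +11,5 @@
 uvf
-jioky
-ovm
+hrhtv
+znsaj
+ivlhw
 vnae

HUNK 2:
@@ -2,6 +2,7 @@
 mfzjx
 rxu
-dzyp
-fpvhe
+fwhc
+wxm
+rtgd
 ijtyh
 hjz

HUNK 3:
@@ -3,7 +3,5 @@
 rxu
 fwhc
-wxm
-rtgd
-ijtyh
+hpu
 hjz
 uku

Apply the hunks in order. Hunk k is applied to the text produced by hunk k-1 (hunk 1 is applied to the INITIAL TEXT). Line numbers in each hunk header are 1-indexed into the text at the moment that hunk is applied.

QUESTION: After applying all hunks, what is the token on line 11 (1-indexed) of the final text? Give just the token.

Hunk 1: at line 11 remove [jioky,ovm] add [hrhtv,znsaj,ivlhw] -> 15 lines: xkkr mfzjx rxu dzyp fpvhe ijtyh hjz uku daxo zhyr uvf hrhtv znsaj ivlhw vnae
Hunk 2: at line 2 remove [dzyp,fpvhe] add [fwhc,wxm,rtgd] -> 16 lines: xkkr mfzjx rxu fwhc wxm rtgd ijtyh hjz uku daxo zhyr uvf hrhtv znsaj ivlhw vnae
Hunk 3: at line 3 remove [wxm,rtgd,ijtyh] add [hpu] -> 14 lines: xkkr mfzjx rxu fwhc hpu hjz uku daxo zhyr uvf hrhtv znsaj ivlhw vnae
Final line 11: hrhtv

Answer: hrhtv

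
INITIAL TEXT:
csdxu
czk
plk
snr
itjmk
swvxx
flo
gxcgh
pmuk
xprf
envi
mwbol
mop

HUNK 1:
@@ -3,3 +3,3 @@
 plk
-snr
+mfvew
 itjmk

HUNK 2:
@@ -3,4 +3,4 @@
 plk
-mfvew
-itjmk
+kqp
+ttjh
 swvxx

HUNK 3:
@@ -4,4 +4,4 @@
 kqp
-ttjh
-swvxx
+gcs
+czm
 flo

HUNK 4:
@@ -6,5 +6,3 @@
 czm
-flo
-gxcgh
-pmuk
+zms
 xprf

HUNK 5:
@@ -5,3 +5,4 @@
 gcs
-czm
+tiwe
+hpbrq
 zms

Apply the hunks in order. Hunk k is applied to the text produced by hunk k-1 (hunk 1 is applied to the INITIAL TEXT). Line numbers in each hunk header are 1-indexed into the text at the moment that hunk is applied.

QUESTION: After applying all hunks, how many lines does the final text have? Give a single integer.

Hunk 1: at line 3 remove [snr] add [mfvew] -> 13 lines: csdxu czk plk mfvew itjmk swvxx flo gxcgh pmuk xprf envi mwbol mop
Hunk 2: at line 3 remove [mfvew,itjmk] add [kqp,ttjh] -> 13 lines: csdxu czk plk kqp ttjh swvxx flo gxcgh pmuk xprf envi mwbol mop
Hunk 3: at line 4 remove [ttjh,swvxx] add [gcs,czm] -> 13 lines: csdxu czk plk kqp gcs czm flo gxcgh pmuk xprf envi mwbol mop
Hunk 4: at line 6 remove [flo,gxcgh,pmuk] add [zms] -> 11 lines: csdxu czk plk kqp gcs czm zms xprf envi mwbol mop
Hunk 5: at line 5 remove [czm] add [tiwe,hpbrq] -> 12 lines: csdxu czk plk kqp gcs tiwe hpbrq zms xprf envi mwbol mop
Final line count: 12

Answer: 12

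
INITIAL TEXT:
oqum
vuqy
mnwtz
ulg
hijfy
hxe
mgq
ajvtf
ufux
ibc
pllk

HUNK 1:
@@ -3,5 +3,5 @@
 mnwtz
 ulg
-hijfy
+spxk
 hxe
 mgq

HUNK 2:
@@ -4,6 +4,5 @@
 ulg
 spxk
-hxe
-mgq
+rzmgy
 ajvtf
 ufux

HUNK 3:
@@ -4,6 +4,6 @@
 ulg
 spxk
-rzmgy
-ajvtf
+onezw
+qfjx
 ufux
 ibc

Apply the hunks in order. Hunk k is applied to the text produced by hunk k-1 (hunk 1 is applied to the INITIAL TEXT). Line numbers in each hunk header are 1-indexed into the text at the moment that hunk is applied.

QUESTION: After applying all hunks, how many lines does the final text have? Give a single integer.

Hunk 1: at line 3 remove [hijfy] add [spxk] -> 11 lines: oqum vuqy mnwtz ulg spxk hxe mgq ajvtf ufux ibc pllk
Hunk 2: at line 4 remove [hxe,mgq] add [rzmgy] -> 10 lines: oqum vuqy mnwtz ulg spxk rzmgy ajvtf ufux ibc pllk
Hunk 3: at line 4 remove [rzmgy,ajvtf] add [onezw,qfjx] -> 10 lines: oqum vuqy mnwtz ulg spxk onezw qfjx ufux ibc pllk
Final line count: 10

Answer: 10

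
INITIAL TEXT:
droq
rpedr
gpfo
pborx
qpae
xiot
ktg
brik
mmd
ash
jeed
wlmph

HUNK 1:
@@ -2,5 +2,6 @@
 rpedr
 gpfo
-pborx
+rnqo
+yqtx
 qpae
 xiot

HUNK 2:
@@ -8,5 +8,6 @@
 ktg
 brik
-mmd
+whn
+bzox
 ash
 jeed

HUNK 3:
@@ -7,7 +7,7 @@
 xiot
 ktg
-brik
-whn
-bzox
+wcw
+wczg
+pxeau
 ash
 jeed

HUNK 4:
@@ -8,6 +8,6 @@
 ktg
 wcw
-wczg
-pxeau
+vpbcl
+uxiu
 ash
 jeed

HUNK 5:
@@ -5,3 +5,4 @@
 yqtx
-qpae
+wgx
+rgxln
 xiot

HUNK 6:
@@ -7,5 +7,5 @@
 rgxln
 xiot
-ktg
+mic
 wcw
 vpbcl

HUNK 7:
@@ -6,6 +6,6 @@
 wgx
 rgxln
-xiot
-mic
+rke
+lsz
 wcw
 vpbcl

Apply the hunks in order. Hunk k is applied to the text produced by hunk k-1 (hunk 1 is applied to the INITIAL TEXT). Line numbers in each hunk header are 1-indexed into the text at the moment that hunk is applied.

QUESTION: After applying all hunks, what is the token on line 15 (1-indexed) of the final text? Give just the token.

Answer: wlmph

Derivation:
Hunk 1: at line 2 remove [pborx] add [rnqo,yqtx] -> 13 lines: droq rpedr gpfo rnqo yqtx qpae xiot ktg brik mmd ash jeed wlmph
Hunk 2: at line 8 remove [mmd] add [whn,bzox] -> 14 lines: droq rpedr gpfo rnqo yqtx qpae xiot ktg brik whn bzox ash jeed wlmph
Hunk 3: at line 7 remove [brik,whn,bzox] add [wcw,wczg,pxeau] -> 14 lines: droq rpedr gpfo rnqo yqtx qpae xiot ktg wcw wczg pxeau ash jeed wlmph
Hunk 4: at line 8 remove [wczg,pxeau] add [vpbcl,uxiu] -> 14 lines: droq rpedr gpfo rnqo yqtx qpae xiot ktg wcw vpbcl uxiu ash jeed wlmph
Hunk 5: at line 5 remove [qpae] add [wgx,rgxln] -> 15 lines: droq rpedr gpfo rnqo yqtx wgx rgxln xiot ktg wcw vpbcl uxiu ash jeed wlmph
Hunk 6: at line 7 remove [ktg] add [mic] -> 15 lines: droq rpedr gpfo rnqo yqtx wgx rgxln xiot mic wcw vpbcl uxiu ash jeed wlmph
Hunk 7: at line 6 remove [xiot,mic] add [rke,lsz] -> 15 lines: droq rpedr gpfo rnqo yqtx wgx rgxln rke lsz wcw vpbcl uxiu ash jeed wlmph
Final line 15: wlmph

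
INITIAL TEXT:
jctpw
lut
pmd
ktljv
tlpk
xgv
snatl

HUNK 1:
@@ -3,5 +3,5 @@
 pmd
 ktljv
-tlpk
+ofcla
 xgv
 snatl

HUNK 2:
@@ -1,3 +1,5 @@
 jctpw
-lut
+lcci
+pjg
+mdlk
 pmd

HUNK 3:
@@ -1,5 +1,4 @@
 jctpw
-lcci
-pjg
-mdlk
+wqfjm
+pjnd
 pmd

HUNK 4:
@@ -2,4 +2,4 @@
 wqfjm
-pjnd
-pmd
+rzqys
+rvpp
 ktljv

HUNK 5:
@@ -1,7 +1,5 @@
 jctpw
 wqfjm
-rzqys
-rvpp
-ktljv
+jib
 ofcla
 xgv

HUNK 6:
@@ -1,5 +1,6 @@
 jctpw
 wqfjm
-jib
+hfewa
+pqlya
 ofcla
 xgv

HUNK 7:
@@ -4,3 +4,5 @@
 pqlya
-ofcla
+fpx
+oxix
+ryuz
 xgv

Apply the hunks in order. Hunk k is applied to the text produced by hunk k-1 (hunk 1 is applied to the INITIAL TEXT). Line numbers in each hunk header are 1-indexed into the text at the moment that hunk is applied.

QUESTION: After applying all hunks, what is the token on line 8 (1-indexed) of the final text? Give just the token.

Answer: xgv

Derivation:
Hunk 1: at line 3 remove [tlpk] add [ofcla] -> 7 lines: jctpw lut pmd ktljv ofcla xgv snatl
Hunk 2: at line 1 remove [lut] add [lcci,pjg,mdlk] -> 9 lines: jctpw lcci pjg mdlk pmd ktljv ofcla xgv snatl
Hunk 3: at line 1 remove [lcci,pjg,mdlk] add [wqfjm,pjnd] -> 8 lines: jctpw wqfjm pjnd pmd ktljv ofcla xgv snatl
Hunk 4: at line 2 remove [pjnd,pmd] add [rzqys,rvpp] -> 8 lines: jctpw wqfjm rzqys rvpp ktljv ofcla xgv snatl
Hunk 5: at line 1 remove [rzqys,rvpp,ktljv] add [jib] -> 6 lines: jctpw wqfjm jib ofcla xgv snatl
Hunk 6: at line 1 remove [jib] add [hfewa,pqlya] -> 7 lines: jctpw wqfjm hfewa pqlya ofcla xgv snatl
Hunk 7: at line 4 remove [ofcla] add [fpx,oxix,ryuz] -> 9 lines: jctpw wqfjm hfewa pqlya fpx oxix ryuz xgv snatl
Final line 8: xgv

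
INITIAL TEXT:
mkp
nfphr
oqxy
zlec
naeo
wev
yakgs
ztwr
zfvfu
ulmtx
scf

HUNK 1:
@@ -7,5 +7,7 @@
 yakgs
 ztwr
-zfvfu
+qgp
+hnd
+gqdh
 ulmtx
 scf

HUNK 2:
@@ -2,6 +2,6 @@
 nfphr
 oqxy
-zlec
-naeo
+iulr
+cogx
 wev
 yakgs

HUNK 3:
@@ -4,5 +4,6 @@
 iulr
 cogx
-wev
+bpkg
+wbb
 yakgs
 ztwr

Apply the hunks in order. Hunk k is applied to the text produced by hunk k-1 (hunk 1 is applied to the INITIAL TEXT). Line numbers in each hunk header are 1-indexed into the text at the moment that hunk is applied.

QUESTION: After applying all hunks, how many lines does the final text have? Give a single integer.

Answer: 14

Derivation:
Hunk 1: at line 7 remove [zfvfu] add [qgp,hnd,gqdh] -> 13 lines: mkp nfphr oqxy zlec naeo wev yakgs ztwr qgp hnd gqdh ulmtx scf
Hunk 2: at line 2 remove [zlec,naeo] add [iulr,cogx] -> 13 lines: mkp nfphr oqxy iulr cogx wev yakgs ztwr qgp hnd gqdh ulmtx scf
Hunk 3: at line 4 remove [wev] add [bpkg,wbb] -> 14 lines: mkp nfphr oqxy iulr cogx bpkg wbb yakgs ztwr qgp hnd gqdh ulmtx scf
Final line count: 14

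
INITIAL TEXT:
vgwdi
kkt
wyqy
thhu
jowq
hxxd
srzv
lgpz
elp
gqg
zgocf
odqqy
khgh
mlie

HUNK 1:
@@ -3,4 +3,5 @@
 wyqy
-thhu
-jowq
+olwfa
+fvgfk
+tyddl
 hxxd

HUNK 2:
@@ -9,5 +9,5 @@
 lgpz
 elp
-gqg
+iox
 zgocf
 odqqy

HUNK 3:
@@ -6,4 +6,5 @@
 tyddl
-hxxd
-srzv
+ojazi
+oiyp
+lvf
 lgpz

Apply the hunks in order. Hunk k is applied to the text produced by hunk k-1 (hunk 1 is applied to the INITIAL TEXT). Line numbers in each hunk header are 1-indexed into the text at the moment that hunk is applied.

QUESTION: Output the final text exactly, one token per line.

Answer: vgwdi
kkt
wyqy
olwfa
fvgfk
tyddl
ojazi
oiyp
lvf
lgpz
elp
iox
zgocf
odqqy
khgh
mlie

Derivation:
Hunk 1: at line 3 remove [thhu,jowq] add [olwfa,fvgfk,tyddl] -> 15 lines: vgwdi kkt wyqy olwfa fvgfk tyddl hxxd srzv lgpz elp gqg zgocf odqqy khgh mlie
Hunk 2: at line 9 remove [gqg] add [iox] -> 15 lines: vgwdi kkt wyqy olwfa fvgfk tyddl hxxd srzv lgpz elp iox zgocf odqqy khgh mlie
Hunk 3: at line 6 remove [hxxd,srzv] add [ojazi,oiyp,lvf] -> 16 lines: vgwdi kkt wyqy olwfa fvgfk tyddl ojazi oiyp lvf lgpz elp iox zgocf odqqy khgh mlie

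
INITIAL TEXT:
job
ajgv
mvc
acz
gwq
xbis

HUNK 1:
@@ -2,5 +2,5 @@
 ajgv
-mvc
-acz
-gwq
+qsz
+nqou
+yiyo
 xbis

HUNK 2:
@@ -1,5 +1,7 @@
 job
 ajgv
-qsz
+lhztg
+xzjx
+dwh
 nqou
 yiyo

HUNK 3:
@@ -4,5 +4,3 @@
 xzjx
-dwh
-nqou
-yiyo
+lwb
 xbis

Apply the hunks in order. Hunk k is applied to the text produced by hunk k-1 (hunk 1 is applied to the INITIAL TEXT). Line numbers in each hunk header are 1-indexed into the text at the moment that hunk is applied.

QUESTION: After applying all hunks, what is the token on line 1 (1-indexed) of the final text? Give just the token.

Hunk 1: at line 2 remove [mvc,acz,gwq] add [qsz,nqou,yiyo] -> 6 lines: job ajgv qsz nqou yiyo xbis
Hunk 2: at line 1 remove [qsz] add [lhztg,xzjx,dwh] -> 8 lines: job ajgv lhztg xzjx dwh nqou yiyo xbis
Hunk 3: at line 4 remove [dwh,nqou,yiyo] add [lwb] -> 6 lines: job ajgv lhztg xzjx lwb xbis
Final line 1: job

Answer: job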